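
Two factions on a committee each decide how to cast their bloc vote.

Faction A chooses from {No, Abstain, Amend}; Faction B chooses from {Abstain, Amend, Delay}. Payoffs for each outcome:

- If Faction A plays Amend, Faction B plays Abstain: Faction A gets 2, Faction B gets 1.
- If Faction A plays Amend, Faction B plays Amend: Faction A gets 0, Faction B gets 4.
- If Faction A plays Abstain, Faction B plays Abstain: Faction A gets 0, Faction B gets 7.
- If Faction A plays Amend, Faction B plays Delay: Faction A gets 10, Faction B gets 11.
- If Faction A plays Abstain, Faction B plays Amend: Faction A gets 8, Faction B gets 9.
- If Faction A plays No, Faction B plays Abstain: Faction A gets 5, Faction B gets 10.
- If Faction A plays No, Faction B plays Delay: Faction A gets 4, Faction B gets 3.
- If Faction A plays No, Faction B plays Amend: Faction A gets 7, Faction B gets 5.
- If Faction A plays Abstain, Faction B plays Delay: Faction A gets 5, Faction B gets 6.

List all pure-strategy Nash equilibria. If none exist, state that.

The pure Nash equilibria are (No, Abstain); (Abstain, Amend); (Amend, Delay).

(No, Abstain): Faction A gets 5, best alternative 2; Faction B gets 10, best alternative 5. No profitable deviation — NE.
(No, Amend): Faction A can switch to Abstain (7 → 8). Not NE.
(No, Delay): Faction A can switch to Abstain (4 → 5). Not NE.
(Abstain, Abstain): Faction A can switch to No (0 → 5). Not NE.
(Abstain, Amend): Faction A gets 8, best alternative 7; Faction B gets 9, best alternative 7. No profitable deviation — NE.
(Abstain, Delay): Faction A can switch to Amend (5 → 10). Not NE.
(Amend, Abstain): Faction A can switch to No (2 → 5). Not NE.
(Amend, Amend): Faction A can switch to No (0 → 7). Not NE.
(Amend, Delay): Faction A gets 10, best alternative 5; Faction B gets 11, best alternative 4. No profitable deviation — NE.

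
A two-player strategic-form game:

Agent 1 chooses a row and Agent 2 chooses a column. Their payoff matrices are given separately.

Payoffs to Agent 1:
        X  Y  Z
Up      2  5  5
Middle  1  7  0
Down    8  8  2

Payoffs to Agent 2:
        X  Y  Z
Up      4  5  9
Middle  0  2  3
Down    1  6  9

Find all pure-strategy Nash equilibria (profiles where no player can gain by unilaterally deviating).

The unique pure-strategy Nash equilibrium is (Up, Z).

Mark each player's best response to every combination of opponents' strategies; a profile where every player is best-responding is a pure Nash equilibrium.
Agent 1 against X: payoffs 2, 1, 8 → best response Down.
Agent 1 against Y: payoffs 5, 7, 8 → best response Down.
Agent 1 against Z: payoffs 5, 0, 2 → best response Up.
Agent 2 against Up: payoffs 4, 5, 9 → best response Z.
Agent 2 against Middle: payoffs 0, 2, 3 → best response Z.
Agent 2 against Down: payoffs 1, 6, 9 → best response Z.
Mutual best responses: (Up, Z).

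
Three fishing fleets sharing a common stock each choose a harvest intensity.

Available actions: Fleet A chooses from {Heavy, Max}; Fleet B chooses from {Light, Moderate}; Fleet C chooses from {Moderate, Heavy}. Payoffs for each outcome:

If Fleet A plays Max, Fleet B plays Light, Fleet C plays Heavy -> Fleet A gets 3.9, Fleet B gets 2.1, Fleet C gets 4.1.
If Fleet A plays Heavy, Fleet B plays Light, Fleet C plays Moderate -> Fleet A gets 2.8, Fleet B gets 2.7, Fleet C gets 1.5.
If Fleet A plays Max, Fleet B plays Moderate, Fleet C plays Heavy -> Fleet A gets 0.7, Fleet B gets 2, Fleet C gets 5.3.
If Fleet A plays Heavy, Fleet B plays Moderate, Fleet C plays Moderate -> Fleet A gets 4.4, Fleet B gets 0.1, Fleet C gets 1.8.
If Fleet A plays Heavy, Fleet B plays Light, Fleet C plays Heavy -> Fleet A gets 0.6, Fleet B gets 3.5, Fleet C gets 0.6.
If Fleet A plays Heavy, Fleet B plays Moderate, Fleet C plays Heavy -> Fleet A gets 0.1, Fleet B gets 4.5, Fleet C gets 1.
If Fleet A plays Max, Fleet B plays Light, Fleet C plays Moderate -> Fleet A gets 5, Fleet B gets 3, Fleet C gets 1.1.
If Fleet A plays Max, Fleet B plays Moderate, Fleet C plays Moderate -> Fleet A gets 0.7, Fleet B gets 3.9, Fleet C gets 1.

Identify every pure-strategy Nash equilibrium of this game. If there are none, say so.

Pure NE: (Max, Light, Heavy)

(Heavy, Light, Moderate): Fleet A can switch to Max (2.8 → 5). Not NE.
(Heavy, Light, Heavy): Fleet A can switch to Max (0.6 → 3.9). Not NE.
(Heavy, Moderate, Moderate): Fleet B can switch to Light (0.1 → 2.7). Not NE.
(Heavy, Moderate, Heavy): Fleet A can switch to Max (0.1 → 0.7). Not NE.
(Max, Light, Moderate): Fleet B can switch to Moderate (3 → 3.9). Not NE.
(Max, Light, Heavy): Fleet A gets 3.9, best alternative 0.6; Fleet B gets 2.1, best alternative 2; Fleet C gets 4.1, best alternative 1.1. No profitable deviation — NE.
(Max, Moderate, Moderate): Fleet A can switch to Heavy (0.7 → 4.4). Not NE.
(Max, Moderate, Heavy): Fleet B can switch to Light (2 → 2.1). Not NE.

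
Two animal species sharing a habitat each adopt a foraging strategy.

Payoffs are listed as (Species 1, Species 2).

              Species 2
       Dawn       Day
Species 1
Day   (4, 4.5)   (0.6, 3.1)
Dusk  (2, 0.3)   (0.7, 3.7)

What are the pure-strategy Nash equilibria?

(Day, Dawn); (Dusk, Day)

(Day, Dawn): Species 1 gets 4, best alternative 2; Species 2 gets 4.5, best alternative 3.1. No profitable deviation — NE.
(Day, Day): Species 1 can switch to Dusk (0.6 → 0.7). Not NE.
(Dusk, Dawn): Species 1 can switch to Day (2 → 4). Not NE.
(Dusk, Day): Species 1 gets 0.7, best alternative 0.6; Species 2 gets 3.7, best alternative 0.3. No profitable deviation — NE.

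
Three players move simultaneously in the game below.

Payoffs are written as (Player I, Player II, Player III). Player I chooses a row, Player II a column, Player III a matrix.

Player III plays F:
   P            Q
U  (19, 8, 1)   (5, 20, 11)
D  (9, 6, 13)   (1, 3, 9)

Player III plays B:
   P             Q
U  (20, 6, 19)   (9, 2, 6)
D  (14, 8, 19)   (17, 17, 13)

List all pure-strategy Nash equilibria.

(U, P, B); (U, Q, F); (D, Q, B)

Player I against (P, F): payoffs 19, 9 → best response U.
Player I against (P, B): payoffs 20, 14 → best response U.
Player I against (Q, F): payoffs 5, 1 → best response U.
Player I against (Q, B): payoffs 9, 17 → best response D.
Player II against (U, F): payoffs 8, 20 → best response Q.
Player II against (U, B): payoffs 6, 2 → best response P.
Player II against (D, F): payoffs 6, 3 → best response P.
Player II against (D, B): payoffs 8, 17 → best response Q.
Player III against (U, P): payoffs 1, 19 → best response B.
Player III against (U, Q): payoffs 11, 6 → best response F.
Player III against (D, P): payoffs 13, 19 → best response B.
Player III against (D, Q): payoffs 9, 13 → best response B.
Mutual best responses: (U, P, B); (U, Q, F); (D, Q, B).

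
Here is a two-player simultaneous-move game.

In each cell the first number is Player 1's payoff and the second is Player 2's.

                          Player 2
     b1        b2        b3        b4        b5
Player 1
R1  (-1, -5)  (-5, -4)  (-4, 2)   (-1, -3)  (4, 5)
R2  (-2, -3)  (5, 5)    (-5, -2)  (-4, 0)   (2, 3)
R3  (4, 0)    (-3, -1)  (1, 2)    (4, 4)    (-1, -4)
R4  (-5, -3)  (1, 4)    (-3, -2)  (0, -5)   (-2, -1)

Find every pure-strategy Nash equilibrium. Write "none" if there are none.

(R1, b1): Player 1 can switch to R3 (-1 → 4). Not NE.
(R1, b2): Player 1 can switch to R2 (-5 → 5). Not NE.
(R1, b3): Player 1 can switch to R3 (-4 → 1). Not NE.
(R1, b4): Player 1 can switch to R3 (-1 → 4). Not NE.
(R1, b5): Player 1 gets 4, best alternative 2; Player 2 gets 5, best alternative 2. No profitable deviation — NE.
(R2, b1): Player 1 can switch to R1 (-2 → -1). Not NE.
(R2, b2): Player 1 gets 5, best alternative 1; Player 2 gets 5, best alternative 3. No profitable deviation — NE.
(R2, b3): Player 1 can switch to R1 (-5 → -4). Not NE.
(R2, b4): Player 1 can switch to R1 (-4 → -1). Not NE.
(R2, b5): Player 1 can switch to R1 (2 → 4). Not NE.
(R3, b1): Player 2 can switch to b3 (0 → 2). Not NE.
(R3, b2): Player 1 can switch to R2 (-3 → 5). Not NE.
(R3, b4): Player 1 gets 4, best alternative 0; Player 2 gets 4, best alternative 2. No profitable deviation — NE.
(The remaining 7 profiles each have a profitable deviation by the same check.)

(R1, b5); (R2, b2); (R3, b4)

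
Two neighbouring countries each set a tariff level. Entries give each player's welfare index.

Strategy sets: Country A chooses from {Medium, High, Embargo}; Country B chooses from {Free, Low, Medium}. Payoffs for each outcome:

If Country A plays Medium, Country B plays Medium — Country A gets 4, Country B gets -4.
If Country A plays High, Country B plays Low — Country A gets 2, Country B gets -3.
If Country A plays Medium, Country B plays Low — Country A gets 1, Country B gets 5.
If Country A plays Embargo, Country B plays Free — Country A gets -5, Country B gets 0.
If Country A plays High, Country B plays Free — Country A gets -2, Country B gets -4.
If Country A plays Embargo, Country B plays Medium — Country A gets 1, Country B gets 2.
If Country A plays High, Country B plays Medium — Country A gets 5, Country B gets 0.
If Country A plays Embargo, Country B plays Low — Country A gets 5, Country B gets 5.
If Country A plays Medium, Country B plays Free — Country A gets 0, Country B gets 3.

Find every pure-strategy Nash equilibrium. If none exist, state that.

Pure-strategy Nash equilibria: (High, Medium); (Embargo, Low)

Country A against Free: payoffs 0, -2, -5 → best response Medium.
Country A against Low: payoffs 1, 2, 5 → best response Embargo.
Country A against Medium: payoffs 4, 5, 1 → best response High.
Country B against Medium: payoffs 3, 5, -4 → best response Low.
Country B against High: payoffs -4, -3, 0 → best response Medium.
Country B against Embargo: payoffs 0, 5, 2 → best response Low.
Mutual best responses: (High, Medium); (Embargo, Low).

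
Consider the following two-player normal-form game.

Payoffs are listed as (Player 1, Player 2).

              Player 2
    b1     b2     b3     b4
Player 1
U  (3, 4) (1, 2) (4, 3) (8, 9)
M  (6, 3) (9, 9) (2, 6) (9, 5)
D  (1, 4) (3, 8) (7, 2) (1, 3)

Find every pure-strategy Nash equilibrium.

(M, b2)

Mark each player's best response to every combination of opponents' strategies; a profile where every player is best-responding is a pure Nash equilibrium.
Player 1 against b1: payoffs 3, 6, 1 → best response M.
Player 1 against b2: payoffs 1, 9, 3 → best response M.
Player 1 against b3: payoffs 4, 2, 7 → best response D.
Player 1 against b4: payoffs 8, 9, 1 → best response M.
Player 2 against U: payoffs 4, 2, 3, 9 → best response b4.
Player 2 against M: payoffs 3, 9, 6, 5 → best response b2.
Player 2 against D: payoffs 4, 8, 2, 3 → best response b2.
Mutual best responses: (M, b2).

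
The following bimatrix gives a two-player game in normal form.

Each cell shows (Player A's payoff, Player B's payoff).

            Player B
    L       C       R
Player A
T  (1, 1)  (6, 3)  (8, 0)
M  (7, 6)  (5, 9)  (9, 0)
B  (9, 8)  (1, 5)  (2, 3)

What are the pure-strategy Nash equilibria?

Pure-strategy Nash equilibria: (T, C), (B, L)

(T, L): Player A can switch to M (1 → 7). Not NE.
(T, C): Player A gets 6, best alternative 5; Player B gets 3, best alternative 1. No profitable deviation — NE.
(T, R): Player A can switch to M (8 → 9). Not NE.
(M, L): Player A can switch to B (7 → 9). Not NE.
(M, C): Player A can switch to T (5 → 6). Not NE.
(M, R): Player B can switch to L (0 → 6). Not NE.
(B, L): Player A gets 9, best alternative 7; Player B gets 8, best alternative 5. No profitable deviation — NE.
(B, C): Player A can switch to T (1 → 6). Not NE.
(The remaining 1 profile has a profitable deviation by the same check.)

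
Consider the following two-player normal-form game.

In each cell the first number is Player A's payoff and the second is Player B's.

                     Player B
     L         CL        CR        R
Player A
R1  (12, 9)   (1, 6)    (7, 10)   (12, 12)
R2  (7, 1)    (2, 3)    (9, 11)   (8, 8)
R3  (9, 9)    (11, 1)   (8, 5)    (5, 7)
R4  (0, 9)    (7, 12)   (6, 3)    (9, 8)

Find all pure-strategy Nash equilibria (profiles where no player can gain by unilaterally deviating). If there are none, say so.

(R1, R); (R2, CR)

Check each profile: it is a Nash equilibrium iff no player can strictly gain by switching unilaterally.
(R1, L): Player B can switch to CR (9 → 10). Not NE.
(R1, CL): Player A can switch to R2 (1 → 2). Not NE.
(R1, CR): Player A can switch to R2 (7 → 9). Not NE.
(R1, R): Player A gets 12, best alternative 9; Player B gets 12, best alternative 10. No profitable deviation — NE.
(R2, L): Player A can switch to R1 (7 → 12). Not NE.
(R2, CL): Player A can switch to R3 (2 → 11). Not NE.
(R2, CR): Player A gets 9, best alternative 8; Player B gets 11, best alternative 8. No profitable deviation — NE.
(R2, R): Player A can switch to R1 (8 → 12). Not NE.
(R3, L): Player A can switch to R1 (9 → 12). Not NE.
(R3, CL): Player B can switch to L (1 → 9). Not NE.
(R3, CR): Player A can switch to R2 (8 → 9). Not NE.
(R3, R): Player A can switch to R1 (5 → 12). Not NE.
(The remaining 4 profiles each have a profitable deviation by the same check.)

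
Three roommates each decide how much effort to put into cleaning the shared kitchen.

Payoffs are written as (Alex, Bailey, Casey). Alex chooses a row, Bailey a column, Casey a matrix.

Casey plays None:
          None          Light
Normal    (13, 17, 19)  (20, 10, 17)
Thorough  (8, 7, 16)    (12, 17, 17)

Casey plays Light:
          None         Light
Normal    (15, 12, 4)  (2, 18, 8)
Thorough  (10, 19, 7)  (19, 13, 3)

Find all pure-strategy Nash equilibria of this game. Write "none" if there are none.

The unique pure-strategy Nash equilibrium is (Normal, None, None).

Mark each player's best response to every combination of opponents' strategies; a profile where every player is best-responding is a pure Nash equilibrium.
Alex against (None, None): payoffs 13, 8 → best response Normal.
Alex against (None, Light): payoffs 15, 10 → best response Normal.
Alex against (Light, None): payoffs 20, 12 → best response Normal.
Alex against (Light, Light): payoffs 2, 19 → best response Thorough.
Bailey against (Normal, None): payoffs 17, 10 → best response None.
Bailey against (Normal, Light): payoffs 12, 18 → best response Light.
Bailey against (Thorough, None): payoffs 7, 17 → best response Light.
Bailey against (Thorough, Light): payoffs 19, 13 → best response None.
Casey against (Normal, None): payoffs 19, 4 → best response None.
Casey against (Normal, Light): payoffs 17, 8 → best response None.
Casey against (Thorough, None): payoffs 16, 7 → best response None.
Casey against (Thorough, Light): payoffs 17, 3 → best response None.
Mutual best responses: (Normal, None, None).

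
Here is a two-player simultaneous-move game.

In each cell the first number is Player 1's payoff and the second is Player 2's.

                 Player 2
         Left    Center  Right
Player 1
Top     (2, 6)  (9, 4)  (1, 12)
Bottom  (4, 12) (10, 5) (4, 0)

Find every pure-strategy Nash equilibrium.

For each strategy profile, look for a profitable unilateral deviation.
(Top, Left): Player 1 can switch to Bottom (2 → 4). Not NE.
(Top, Center): Player 1 can switch to Bottom (9 → 10). Not NE.
(Top, Right): Player 1 can switch to Bottom (1 → 4). Not NE.
(Bottom, Left): Player 1 gets 4, best alternative 2; Player 2 gets 12, best alternative 5. No profitable deviation — NE.
(Bottom, Center): Player 2 can switch to Left (5 → 12). Not NE.
(Bottom, Right): Player 2 can switch to Left (0 → 12). Not NE.

The unique pure-strategy Nash equilibrium is (Bottom, Left).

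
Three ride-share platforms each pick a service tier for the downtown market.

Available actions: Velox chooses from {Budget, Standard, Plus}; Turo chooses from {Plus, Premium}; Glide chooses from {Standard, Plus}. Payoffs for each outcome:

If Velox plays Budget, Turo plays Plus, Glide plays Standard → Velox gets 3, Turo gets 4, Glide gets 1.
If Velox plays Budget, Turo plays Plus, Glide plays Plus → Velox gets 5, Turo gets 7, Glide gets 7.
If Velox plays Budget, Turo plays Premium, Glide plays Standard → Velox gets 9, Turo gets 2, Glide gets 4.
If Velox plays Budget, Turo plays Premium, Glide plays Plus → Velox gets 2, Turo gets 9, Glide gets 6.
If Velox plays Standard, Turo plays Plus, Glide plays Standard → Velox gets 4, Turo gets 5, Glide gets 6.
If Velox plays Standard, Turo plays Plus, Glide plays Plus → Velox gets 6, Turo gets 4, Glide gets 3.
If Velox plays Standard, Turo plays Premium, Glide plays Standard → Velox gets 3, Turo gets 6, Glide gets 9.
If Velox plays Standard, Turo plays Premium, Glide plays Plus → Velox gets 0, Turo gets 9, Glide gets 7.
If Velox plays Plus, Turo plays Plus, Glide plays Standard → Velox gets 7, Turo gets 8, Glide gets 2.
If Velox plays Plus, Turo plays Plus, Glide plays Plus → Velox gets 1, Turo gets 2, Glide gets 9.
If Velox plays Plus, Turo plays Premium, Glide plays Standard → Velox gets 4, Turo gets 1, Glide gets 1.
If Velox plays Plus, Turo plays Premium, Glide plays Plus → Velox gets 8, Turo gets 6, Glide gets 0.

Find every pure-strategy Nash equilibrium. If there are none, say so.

none

Velox against (Plus, Standard): payoffs 3, 4, 7 → best response Plus.
Velox against (Plus, Plus): payoffs 5, 6, 1 → best response Standard.
Velox against (Premium, Standard): payoffs 9, 3, 4 → best response Budget.
Velox against (Premium, Plus): payoffs 2, 0, 8 → best response Plus.
Turo against (Budget, Standard): payoffs 4, 2 → best response Plus.
Turo against (Budget, Plus): payoffs 7, 9 → best response Premium.
Turo against (Standard, Standard): payoffs 5, 6 → best response Premium.
Turo against (Standard, Plus): payoffs 4, 9 → best response Premium.
Turo against (Plus, Standard): payoffs 8, 1 → best response Plus.
Turo against (Plus, Plus): payoffs 2, 6 → best response Premium.
Glide against (Budget, Plus): payoffs 1, 7 → best response Plus.
Glide against (Budget, Premium): payoffs 4, 6 → best response Plus.
Glide against (Standard, Plus): payoffs 6, 3 → best response Standard.
Glide against (Standard, Premium): payoffs 9, 7 → best response Standard.
Glide against (Plus, Plus): payoffs 2, 9 → best response Plus.
Glide against (Plus, Premium): payoffs 1, 0 → best response Standard.
No profile is a mutual best response for all players.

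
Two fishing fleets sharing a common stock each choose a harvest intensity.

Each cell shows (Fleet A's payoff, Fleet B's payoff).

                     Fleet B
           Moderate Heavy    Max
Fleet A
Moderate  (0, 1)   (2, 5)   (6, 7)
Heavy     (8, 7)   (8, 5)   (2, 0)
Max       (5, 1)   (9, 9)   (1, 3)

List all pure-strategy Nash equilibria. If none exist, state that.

(Moderate, Moderate): Fleet A can switch to Heavy (0 → 8). Not NE.
(Moderate, Heavy): Fleet A can switch to Heavy (2 → 8). Not NE.
(Moderate, Max): Fleet A gets 6, best alternative 2; Fleet B gets 7, best alternative 5. No profitable deviation — NE.
(Heavy, Moderate): Fleet A gets 8, best alternative 5; Fleet B gets 7, best alternative 5. No profitable deviation — NE.
(Heavy, Heavy): Fleet A can switch to Max (8 → 9). Not NE.
(Heavy, Max): Fleet A can switch to Moderate (2 → 6). Not NE.
(Max, Moderate): Fleet A can switch to Heavy (5 → 8). Not NE.
(Max, Heavy): Fleet A gets 9, best alternative 8; Fleet B gets 9, best alternative 3. No profitable deviation — NE.
(Max, Max): Fleet A can switch to Moderate (1 → 6). Not NE.

Pure-strategy Nash equilibria: (Moderate, Max); (Heavy, Moderate); (Max, Heavy)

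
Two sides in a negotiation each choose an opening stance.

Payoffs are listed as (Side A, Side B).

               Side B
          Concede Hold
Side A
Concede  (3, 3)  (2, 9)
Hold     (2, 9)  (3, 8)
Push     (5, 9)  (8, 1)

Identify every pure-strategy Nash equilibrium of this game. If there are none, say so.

For each strategy profile, look for a profitable unilateral deviation.
(Concede, Concede): Side A can switch to Push (3 → 5). Not NE.
(Concede, Hold): Side A can switch to Hold (2 → 3). Not NE.
(Hold, Concede): Side A can switch to Concede (2 → 3). Not NE.
(Hold, Hold): Side A can switch to Push (3 → 8). Not NE.
(Push, Concede): Side A gets 5, best alternative 3; Side B gets 9, best alternative 1. No profitable deviation — NE.
(Push, Hold): Side B can switch to Concede (1 → 9). Not NE.

Pure NE: (Push, Concede)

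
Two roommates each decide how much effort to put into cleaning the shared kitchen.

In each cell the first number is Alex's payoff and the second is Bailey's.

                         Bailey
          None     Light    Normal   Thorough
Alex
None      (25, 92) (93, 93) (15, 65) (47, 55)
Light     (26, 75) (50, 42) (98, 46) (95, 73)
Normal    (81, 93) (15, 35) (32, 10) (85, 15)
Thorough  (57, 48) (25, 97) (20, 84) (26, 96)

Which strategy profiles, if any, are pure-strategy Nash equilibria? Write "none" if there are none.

Pure-strategy Nash equilibria: (None, Light), (Normal, None)

Alex against None: payoffs 25, 26, 81, 57 → best response Normal.
Alex against Light: payoffs 93, 50, 15, 25 → best response None.
Alex against Normal: payoffs 15, 98, 32, 20 → best response Light.
Alex against Thorough: payoffs 47, 95, 85, 26 → best response Light.
Bailey against None: payoffs 92, 93, 65, 55 → best response Light.
Bailey against Light: payoffs 75, 42, 46, 73 → best response None.
Bailey against Normal: payoffs 93, 35, 10, 15 → best response None.
Bailey against Thorough: payoffs 48, 97, 84, 96 → best response Light.
Mutual best responses: (None, Light); (Normal, None).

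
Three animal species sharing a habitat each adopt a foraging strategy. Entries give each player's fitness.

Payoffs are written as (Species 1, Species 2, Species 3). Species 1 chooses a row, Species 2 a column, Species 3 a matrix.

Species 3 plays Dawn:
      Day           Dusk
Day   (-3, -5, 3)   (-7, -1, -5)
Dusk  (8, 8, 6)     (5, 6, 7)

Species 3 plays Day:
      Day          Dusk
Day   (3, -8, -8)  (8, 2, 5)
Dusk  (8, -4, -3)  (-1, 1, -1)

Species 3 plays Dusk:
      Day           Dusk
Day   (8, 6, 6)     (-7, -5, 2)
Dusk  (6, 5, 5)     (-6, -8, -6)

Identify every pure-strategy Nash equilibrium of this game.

Check each profile: it is a Nash equilibrium iff no player can strictly gain by switching unilaterally.
(Day, Day, Dawn): Species 1 can switch to Dusk (-3 → 8). Not NE.
(Day, Day, Day): Species 1 can switch to Dusk (3 → 8). Not NE.
(Day, Day, Dusk): Species 1 gets 8, best alternative 6; Species 2 gets 6, best alternative -5; Species 3 gets 6, best alternative 3. No profitable deviation — NE.
(Day, Dusk, Dawn): Species 1 can switch to Dusk (-7 → 5). Not NE.
(Day, Dusk, Day): Species 1 gets 8, best alternative -1; Species 2 gets 2, best alternative -8; Species 3 gets 5, best alternative 2. No profitable deviation — NE.
(Day, Dusk, Dusk): Species 1 can switch to Dusk (-7 → -6). Not NE.
(Dusk, Day, Dawn): Species 1 gets 8, best alternative -3; Species 2 gets 8, best alternative 6; Species 3 gets 6, best alternative 5. No profitable deviation — NE.
(Dusk, Day, Day): Species 2 can switch to Dusk (-4 → 1). Not NE.
(Dusk, Day, Dusk): Species 1 can switch to Day (6 → 8). Not NE.
(Dusk, Dusk, Dawn): Species 2 can switch to Day (6 → 8). Not NE.
(Dusk, Dusk, Day): Species 1 can switch to Day (-1 → 8). Not NE.
(The remaining 1 profile has a profitable deviation by the same check.)

(Day, Day, Dusk), (Day, Dusk, Day), (Dusk, Day, Dawn)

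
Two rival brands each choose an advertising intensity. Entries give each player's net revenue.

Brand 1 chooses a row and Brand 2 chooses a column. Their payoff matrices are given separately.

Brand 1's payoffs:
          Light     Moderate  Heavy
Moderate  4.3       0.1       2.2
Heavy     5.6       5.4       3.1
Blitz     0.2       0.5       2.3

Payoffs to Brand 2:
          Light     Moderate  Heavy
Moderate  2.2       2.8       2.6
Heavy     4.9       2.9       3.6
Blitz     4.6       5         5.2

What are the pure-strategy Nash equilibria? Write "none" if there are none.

The unique pure-strategy Nash equilibrium is (Heavy, Light).

Brand 1 against Light: payoffs 4.3, 5.6, 0.2 → best response Heavy.
Brand 1 against Moderate: payoffs 0.1, 5.4, 0.5 → best response Heavy.
Brand 1 against Heavy: payoffs 2.2, 3.1, 2.3 → best response Heavy.
Brand 2 against Moderate: payoffs 2.2, 2.8, 2.6 → best response Moderate.
Brand 2 against Heavy: payoffs 4.9, 2.9, 3.6 → best response Light.
Brand 2 against Blitz: payoffs 4.6, 5, 5.2 → best response Heavy.
Mutual best responses: (Heavy, Light).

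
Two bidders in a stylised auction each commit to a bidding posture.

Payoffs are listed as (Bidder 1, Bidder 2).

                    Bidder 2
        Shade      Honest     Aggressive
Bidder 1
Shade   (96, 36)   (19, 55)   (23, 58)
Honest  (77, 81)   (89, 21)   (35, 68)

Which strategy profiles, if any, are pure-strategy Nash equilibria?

(Shade, Shade): Bidder 2 can switch to Honest (36 → 55). Not NE.
(Shade, Honest): Bidder 1 can switch to Honest (19 → 89). Not NE.
(Shade, Aggressive): Bidder 1 can switch to Honest (23 → 35). Not NE.
(Honest, Shade): Bidder 1 can switch to Shade (77 → 96). Not NE.
(Honest, Honest): Bidder 2 can switch to Shade (21 → 81). Not NE.
(Honest, Aggressive): Bidder 2 can switch to Shade (68 → 81). Not NE.

This game has no pure Nash equilibrium.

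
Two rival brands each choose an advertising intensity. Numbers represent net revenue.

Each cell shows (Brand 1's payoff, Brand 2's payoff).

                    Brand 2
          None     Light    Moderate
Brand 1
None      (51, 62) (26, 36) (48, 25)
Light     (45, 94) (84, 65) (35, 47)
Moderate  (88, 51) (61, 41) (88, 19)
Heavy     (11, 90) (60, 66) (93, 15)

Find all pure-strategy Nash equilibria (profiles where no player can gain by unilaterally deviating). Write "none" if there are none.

The unique pure-strategy Nash equilibrium is (Moderate, None).

For each strategy profile, look for a profitable unilateral deviation.
(None, None): Brand 1 can switch to Moderate (51 → 88). Not NE.
(None, Light): Brand 1 can switch to Light (26 → 84). Not NE.
(None, Moderate): Brand 1 can switch to Moderate (48 → 88). Not NE.
(Light, None): Brand 1 can switch to None (45 → 51). Not NE.
(Light, Light): Brand 2 can switch to None (65 → 94). Not NE.
(Light, Moderate): Brand 1 can switch to None (35 → 48). Not NE.
(Moderate, None): Brand 1 gets 88, best alternative 51; Brand 2 gets 51, best alternative 41. No profitable deviation — NE.
(The remaining 5 profiles each have a profitable deviation by the same check.)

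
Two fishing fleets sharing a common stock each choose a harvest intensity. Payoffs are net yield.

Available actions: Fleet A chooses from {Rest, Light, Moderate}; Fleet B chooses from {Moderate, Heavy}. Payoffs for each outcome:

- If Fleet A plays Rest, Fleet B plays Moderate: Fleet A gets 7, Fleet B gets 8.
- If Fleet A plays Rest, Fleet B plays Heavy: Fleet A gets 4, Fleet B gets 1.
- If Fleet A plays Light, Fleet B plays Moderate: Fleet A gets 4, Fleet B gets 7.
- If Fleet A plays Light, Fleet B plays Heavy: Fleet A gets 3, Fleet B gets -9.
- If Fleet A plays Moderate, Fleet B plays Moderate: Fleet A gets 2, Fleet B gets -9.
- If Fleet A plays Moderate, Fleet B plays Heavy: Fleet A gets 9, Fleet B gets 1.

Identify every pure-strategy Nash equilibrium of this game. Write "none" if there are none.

Mark each player's best response to every combination of opponents' strategies; a profile where every player is best-responding is a pure Nash equilibrium.
Fleet A against Moderate: payoffs 7, 4, 2 → best response Rest.
Fleet A against Heavy: payoffs 4, 3, 9 → best response Moderate.
Fleet B against Rest: payoffs 8, 1 → best response Moderate.
Fleet B against Light: payoffs 7, -9 → best response Moderate.
Fleet B against Moderate: payoffs -9, 1 → best response Heavy.
Mutual best responses: (Rest, Moderate); (Moderate, Heavy).

The pure Nash equilibria are (Rest, Moderate) and (Moderate, Heavy).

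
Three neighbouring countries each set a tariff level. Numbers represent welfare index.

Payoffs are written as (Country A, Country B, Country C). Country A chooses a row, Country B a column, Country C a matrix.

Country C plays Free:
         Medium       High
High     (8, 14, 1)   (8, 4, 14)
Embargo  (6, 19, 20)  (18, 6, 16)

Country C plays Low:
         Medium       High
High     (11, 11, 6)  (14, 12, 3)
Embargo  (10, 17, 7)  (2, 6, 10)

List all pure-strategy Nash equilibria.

There is no pure-strategy Nash equilibrium.

(High, Medium, Free): Country C can switch to Low (1 → 6). Not NE.
(High, Medium, Low): Country B can switch to High (11 → 12). Not NE.
(High, High, Free): Country A can switch to Embargo (8 → 18). Not NE.
(High, High, Low): Country C can switch to Free (3 → 14). Not NE.
(Embargo, Medium, Free): Country A can switch to High (6 → 8). Not NE.
(Embargo, Medium, Low): Country A can switch to High (10 → 11). Not NE.
(Embargo, High, Free): Country B can switch to Medium (6 → 19). Not NE.
(Embargo, High, Low): Country A can switch to High (2 → 14). Not NE.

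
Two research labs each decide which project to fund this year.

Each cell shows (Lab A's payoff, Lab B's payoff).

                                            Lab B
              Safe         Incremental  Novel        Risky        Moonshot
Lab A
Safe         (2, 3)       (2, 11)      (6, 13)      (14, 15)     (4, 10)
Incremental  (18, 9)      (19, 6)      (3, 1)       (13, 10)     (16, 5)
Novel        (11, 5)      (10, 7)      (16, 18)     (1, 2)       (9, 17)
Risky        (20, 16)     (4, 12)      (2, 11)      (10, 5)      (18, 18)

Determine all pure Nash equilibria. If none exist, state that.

(Safe, Safe): Lab A can switch to Incremental (2 → 18). Not NE.
(Safe, Incremental): Lab A can switch to Incremental (2 → 19). Not NE.
(Safe, Novel): Lab A can switch to Novel (6 → 16). Not NE.
(Safe, Risky): Lab A gets 14, best alternative 13; Lab B gets 15, best alternative 13. No profitable deviation — NE.
(Safe, Moonshot): Lab A can switch to Incremental (4 → 16). Not NE.
(Incremental, Safe): Lab A can switch to Risky (18 → 20). Not NE.
(Incremental, Incremental): Lab B can switch to Safe (6 → 9). Not NE.
(Novel, Novel): Lab A gets 16, best alternative 6; Lab B gets 18, best alternative 17. No profitable deviation — NE.
(Risky, Moonshot): Lab A gets 18, best alternative 16; Lab B gets 18, best alternative 16. No profitable deviation — NE.
(The remaining 11 profiles each have a profitable deviation by the same check.)

(Safe, Risky) and (Novel, Novel) and (Risky, Moonshot)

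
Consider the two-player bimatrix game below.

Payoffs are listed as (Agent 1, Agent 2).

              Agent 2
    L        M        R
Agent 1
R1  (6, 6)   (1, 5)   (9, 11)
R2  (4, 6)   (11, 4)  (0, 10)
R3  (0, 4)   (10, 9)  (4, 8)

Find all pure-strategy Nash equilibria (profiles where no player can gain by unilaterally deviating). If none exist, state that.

(R1, L): Agent 2 can switch to R (6 → 11). Not NE.
(R1, M): Agent 1 can switch to R2 (1 → 11). Not NE.
(R1, R): Agent 1 gets 9, best alternative 4; Agent 2 gets 11, best alternative 6. No profitable deviation — NE.
(R2, L): Agent 1 can switch to R1 (4 → 6). Not NE.
(R2, M): Agent 2 can switch to L (4 → 6). Not NE.
(R2, R): Agent 1 can switch to R1 (0 → 9). Not NE.
(R3, L): Agent 1 can switch to R1 (0 → 6). Not NE.
(R3, M): Agent 1 can switch to R2 (10 → 11). Not NE.
(R3, R): Agent 1 can switch to R1 (4 → 9). Not NE.

Pure NE: (R1, R)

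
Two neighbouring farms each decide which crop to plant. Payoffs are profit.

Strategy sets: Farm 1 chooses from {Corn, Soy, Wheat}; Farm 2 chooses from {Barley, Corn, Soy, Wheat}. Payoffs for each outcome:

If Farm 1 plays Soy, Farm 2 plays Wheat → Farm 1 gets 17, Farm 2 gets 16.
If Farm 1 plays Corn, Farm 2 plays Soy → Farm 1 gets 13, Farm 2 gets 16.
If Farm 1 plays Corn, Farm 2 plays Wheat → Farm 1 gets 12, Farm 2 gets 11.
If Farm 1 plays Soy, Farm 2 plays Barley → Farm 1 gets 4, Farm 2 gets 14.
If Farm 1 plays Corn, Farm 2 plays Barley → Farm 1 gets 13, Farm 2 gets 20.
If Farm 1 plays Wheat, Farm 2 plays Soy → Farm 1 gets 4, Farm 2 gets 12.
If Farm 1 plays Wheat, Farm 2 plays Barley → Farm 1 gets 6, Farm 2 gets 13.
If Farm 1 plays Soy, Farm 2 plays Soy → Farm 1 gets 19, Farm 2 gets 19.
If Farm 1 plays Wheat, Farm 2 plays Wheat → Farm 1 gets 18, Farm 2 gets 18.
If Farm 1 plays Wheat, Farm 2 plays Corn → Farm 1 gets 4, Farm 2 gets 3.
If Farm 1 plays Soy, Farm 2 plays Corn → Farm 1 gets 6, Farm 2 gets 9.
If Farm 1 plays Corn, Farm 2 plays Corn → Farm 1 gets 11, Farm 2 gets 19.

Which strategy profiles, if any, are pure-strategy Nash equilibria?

Pure-strategy Nash equilibria: (Corn, Barley), (Soy, Soy), (Wheat, Wheat)

Mark each player's best response to every combination of opponents' strategies; a profile where every player is best-responding is a pure Nash equilibrium.
Farm 1 against Barley: payoffs 13, 4, 6 → best response Corn.
Farm 1 against Corn: payoffs 11, 6, 4 → best response Corn.
Farm 1 against Soy: payoffs 13, 19, 4 → best response Soy.
Farm 1 against Wheat: payoffs 12, 17, 18 → best response Wheat.
Farm 2 against Corn: payoffs 20, 19, 16, 11 → best response Barley.
Farm 2 against Soy: payoffs 14, 9, 19, 16 → best response Soy.
Farm 2 against Wheat: payoffs 13, 3, 12, 18 → best response Wheat.
Mutual best responses: (Corn, Barley); (Soy, Soy); (Wheat, Wheat).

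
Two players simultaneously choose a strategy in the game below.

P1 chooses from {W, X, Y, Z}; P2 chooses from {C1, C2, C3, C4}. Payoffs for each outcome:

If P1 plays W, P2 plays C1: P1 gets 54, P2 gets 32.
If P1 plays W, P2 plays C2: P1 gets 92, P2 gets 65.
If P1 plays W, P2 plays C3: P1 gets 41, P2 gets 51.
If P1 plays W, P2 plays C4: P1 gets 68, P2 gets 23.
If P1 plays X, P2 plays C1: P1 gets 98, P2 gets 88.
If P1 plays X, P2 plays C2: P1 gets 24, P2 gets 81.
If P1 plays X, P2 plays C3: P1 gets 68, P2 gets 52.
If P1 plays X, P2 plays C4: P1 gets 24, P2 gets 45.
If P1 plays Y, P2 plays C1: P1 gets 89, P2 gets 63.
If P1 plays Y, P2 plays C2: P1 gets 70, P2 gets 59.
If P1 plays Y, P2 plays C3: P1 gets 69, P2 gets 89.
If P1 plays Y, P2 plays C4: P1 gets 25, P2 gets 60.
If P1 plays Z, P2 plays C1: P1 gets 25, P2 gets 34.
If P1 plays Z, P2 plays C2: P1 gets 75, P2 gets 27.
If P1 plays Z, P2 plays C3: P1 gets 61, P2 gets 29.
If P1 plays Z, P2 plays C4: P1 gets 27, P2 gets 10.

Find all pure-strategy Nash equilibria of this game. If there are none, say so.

Pure-strategy Nash equilibria: (W, C2); (X, C1); (Y, C3)

P1 against C1: payoffs 54, 98, 89, 25 → best response X.
P1 against C2: payoffs 92, 24, 70, 75 → best response W.
P1 against C3: payoffs 41, 68, 69, 61 → best response Y.
P1 against C4: payoffs 68, 24, 25, 27 → best response W.
P2 against W: payoffs 32, 65, 51, 23 → best response C2.
P2 against X: payoffs 88, 81, 52, 45 → best response C1.
P2 against Y: payoffs 63, 59, 89, 60 → best response C3.
P2 against Z: payoffs 34, 27, 29, 10 → best response C1.
Mutual best responses: (W, C2); (X, C1); (Y, C3).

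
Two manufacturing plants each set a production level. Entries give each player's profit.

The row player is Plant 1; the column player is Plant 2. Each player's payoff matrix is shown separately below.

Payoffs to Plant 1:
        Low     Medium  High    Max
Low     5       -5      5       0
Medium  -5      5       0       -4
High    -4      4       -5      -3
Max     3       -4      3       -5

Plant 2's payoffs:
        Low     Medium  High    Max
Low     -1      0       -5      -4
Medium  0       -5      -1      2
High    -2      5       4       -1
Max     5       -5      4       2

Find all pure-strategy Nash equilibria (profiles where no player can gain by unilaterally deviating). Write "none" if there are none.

For each player, find the best response to each opponent profile; mutual best responses are the pure NE.
Plant 1 against Low: payoffs 5, -5, -4, 3 → best response Low.
Plant 1 against Medium: payoffs -5, 5, 4, -4 → best response Medium.
Plant 1 against High: payoffs 5, 0, -5, 3 → best response Low.
Plant 1 against Max: payoffs 0, -4, -3, -5 → best response Low.
Plant 2 against Low: payoffs -1, 0, -5, -4 → best response Medium.
Plant 2 against Medium: payoffs 0, -5, -1, 2 → best response Max.
Plant 2 against High: payoffs -2, 5, 4, -1 → best response Medium.
Plant 2 against Max: payoffs 5, -5, 4, 2 → best response Low.
No profile is a mutual best response for all players.

No pure-strategy Nash equilibrium.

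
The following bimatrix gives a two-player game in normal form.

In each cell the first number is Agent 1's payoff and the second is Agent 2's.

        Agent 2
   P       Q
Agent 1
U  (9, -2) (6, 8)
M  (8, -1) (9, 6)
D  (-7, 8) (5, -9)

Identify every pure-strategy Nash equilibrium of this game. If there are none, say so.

Agent 1 against P: payoffs 9, 8, -7 → best response U.
Agent 1 against Q: payoffs 6, 9, 5 → best response M.
Agent 2 against U: payoffs -2, 8 → best response Q.
Agent 2 against M: payoffs -1, 6 → best response Q.
Agent 2 against D: payoffs 8, -9 → best response P.
Mutual best responses: (M, Q).

(M, Q)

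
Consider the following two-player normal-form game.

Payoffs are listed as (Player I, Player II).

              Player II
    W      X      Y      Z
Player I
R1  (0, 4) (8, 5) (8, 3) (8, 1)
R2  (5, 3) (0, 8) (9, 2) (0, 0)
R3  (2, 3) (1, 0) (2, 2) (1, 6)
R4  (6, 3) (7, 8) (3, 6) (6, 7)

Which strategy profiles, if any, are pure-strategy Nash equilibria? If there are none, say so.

Pure NE: (R1, X)

(R1, W): Player I can switch to R2 (0 → 5). Not NE.
(R1, X): Player I gets 8, best alternative 7; Player II gets 5, best alternative 4. No profitable deviation — NE.
(R1, Y): Player I can switch to R2 (8 → 9). Not NE.
(R1, Z): Player II can switch to W (1 → 4). Not NE.
(R2, W): Player I can switch to R4 (5 → 6). Not NE.
(R2, X): Player I can switch to R1 (0 → 8). Not NE.
(R2, Y): Player II can switch to W (2 → 3). Not NE.
(The remaining 9 profiles each have a profitable deviation by the same check.)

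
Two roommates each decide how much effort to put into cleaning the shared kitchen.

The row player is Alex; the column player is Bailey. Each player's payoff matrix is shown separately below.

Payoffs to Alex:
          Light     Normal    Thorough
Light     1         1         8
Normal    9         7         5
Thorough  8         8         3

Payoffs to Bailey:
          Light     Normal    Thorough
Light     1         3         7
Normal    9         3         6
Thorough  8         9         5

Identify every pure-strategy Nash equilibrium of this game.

The pure Nash equilibria are (Light, Thorough) and (Normal, Light) and (Thorough, Normal).

Mark each player's best response to every combination of opponents' strategies; a profile where every player is best-responding is a pure Nash equilibrium.
Alex against Light: payoffs 1, 9, 8 → best response Normal.
Alex against Normal: payoffs 1, 7, 8 → best response Thorough.
Alex against Thorough: payoffs 8, 5, 3 → best response Light.
Bailey against Light: payoffs 1, 3, 7 → best response Thorough.
Bailey against Normal: payoffs 9, 3, 6 → best response Light.
Bailey against Thorough: payoffs 8, 9, 5 → best response Normal.
Mutual best responses: (Light, Thorough); (Normal, Light); (Thorough, Normal).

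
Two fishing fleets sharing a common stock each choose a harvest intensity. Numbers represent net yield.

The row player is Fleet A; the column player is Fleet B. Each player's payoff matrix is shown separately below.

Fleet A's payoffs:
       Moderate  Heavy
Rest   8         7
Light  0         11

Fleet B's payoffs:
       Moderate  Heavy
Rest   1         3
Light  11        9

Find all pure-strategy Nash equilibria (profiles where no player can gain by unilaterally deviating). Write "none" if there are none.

(Rest, Moderate): Fleet B can switch to Heavy (1 → 3). Not NE.
(Rest, Heavy): Fleet A can switch to Light (7 → 11). Not NE.
(Light, Moderate): Fleet A can switch to Rest (0 → 8). Not NE.
(Light, Heavy): Fleet B can switch to Moderate (9 → 11). Not NE.

There is no pure-strategy Nash equilibrium.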